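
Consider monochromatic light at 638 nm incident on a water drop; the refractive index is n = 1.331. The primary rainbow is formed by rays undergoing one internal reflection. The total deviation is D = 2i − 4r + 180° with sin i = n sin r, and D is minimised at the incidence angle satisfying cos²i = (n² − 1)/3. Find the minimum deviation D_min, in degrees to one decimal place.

cos²i = (1.77156 − 1)/3 = 0.25719; i = arccos(0.50714) = 59.527°.
sin r = sin 59.527°/1.331 = 0.64753; r = 40.356°.
D_min = 2·59.527° − 4·40.356° + 180° = 137.630°.

137.6°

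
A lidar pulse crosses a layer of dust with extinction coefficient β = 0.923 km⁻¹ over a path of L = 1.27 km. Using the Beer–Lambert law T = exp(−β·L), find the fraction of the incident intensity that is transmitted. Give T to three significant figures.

τ = β·L = 0.923 × 1.27 = 1.1722.
T = exp(−1.1722) = 0.3097.

0.310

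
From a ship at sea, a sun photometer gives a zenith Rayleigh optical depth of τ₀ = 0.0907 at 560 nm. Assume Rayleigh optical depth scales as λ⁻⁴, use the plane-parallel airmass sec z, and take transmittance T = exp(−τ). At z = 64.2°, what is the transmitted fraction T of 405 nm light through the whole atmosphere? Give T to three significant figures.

sec 64.2° = 2.2976.
τ = 0.0907 × (560/405)⁴ × 2.2976 = 0.0907 × 3.6554 × 2.2976 = 0.7618.
T = exp(−0.7618) = 0.4668.

0.467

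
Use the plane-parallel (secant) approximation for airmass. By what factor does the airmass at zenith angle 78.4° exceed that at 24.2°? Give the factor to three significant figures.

X(78.4°)/X(24.2°) = sec 78.4° / sec 24.2° = cos 24.2° / cos 78.4° = 0.9121/0.2011 = 4.5362.

4.54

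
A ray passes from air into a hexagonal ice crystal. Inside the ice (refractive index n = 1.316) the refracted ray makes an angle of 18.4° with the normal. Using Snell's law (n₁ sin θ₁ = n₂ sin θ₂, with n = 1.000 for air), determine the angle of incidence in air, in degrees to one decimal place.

Snell: sin θ_i = n · sin θ_r = 1.316 × sin 18.4° = 1.316 × 0.3156 = 0.4154.
θ_i = arcsin(0.4154) = 24.54°.

24.5°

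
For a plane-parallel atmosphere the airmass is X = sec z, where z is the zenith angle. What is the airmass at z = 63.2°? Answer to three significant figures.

2.22

X = sec z = 1/cos 63.2° = 1/0.4509 = 2.2179.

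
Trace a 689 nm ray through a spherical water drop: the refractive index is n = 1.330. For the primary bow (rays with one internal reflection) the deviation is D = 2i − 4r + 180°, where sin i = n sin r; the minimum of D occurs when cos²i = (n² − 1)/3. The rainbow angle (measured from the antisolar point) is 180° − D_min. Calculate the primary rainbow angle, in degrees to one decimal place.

cos²i = (1.76890 − 1)/3 = 0.25630; i = arccos(0.50626) = 59.585°.
sin r = sin 59.585°/1.330 = 0.64841; r = 40.422°.
D_min = 2·59.585° − 4·40.422° + 180° = 137.484°.
Rainbow angle = 180° − D_min = 42.516°.

42.5°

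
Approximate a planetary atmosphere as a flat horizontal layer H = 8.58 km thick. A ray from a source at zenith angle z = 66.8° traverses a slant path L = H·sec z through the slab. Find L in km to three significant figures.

21.8 km

sec z = 1/cos 66.8° = 2.5384.
L = 8.58 × 2.5384 = 21.780 km.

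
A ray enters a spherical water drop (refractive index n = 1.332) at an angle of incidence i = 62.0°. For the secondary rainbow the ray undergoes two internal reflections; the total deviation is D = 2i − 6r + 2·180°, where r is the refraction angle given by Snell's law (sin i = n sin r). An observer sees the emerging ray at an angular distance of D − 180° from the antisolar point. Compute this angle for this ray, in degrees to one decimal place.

sin r = sin 62.0° / 1.332 = 0.8829/1.332 = 0.6629; r = 41.52°.
D = 2·62.0° − 6·41.52° + 2·180° = 124.00° − 249.12° + 360° = 234.88°.
Angle from antisolar point = D − 180° = 54.88°.

54.9°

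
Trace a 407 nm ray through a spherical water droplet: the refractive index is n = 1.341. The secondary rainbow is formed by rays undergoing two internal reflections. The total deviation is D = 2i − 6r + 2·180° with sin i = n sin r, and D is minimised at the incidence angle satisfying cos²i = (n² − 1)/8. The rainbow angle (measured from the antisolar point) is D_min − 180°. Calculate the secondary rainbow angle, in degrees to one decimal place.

cos²i = (1.79828 − 1)/8 = 0.09979; i = arccos(0.31589) = 71.586°.
sin r = sin 71.586°/1.341 = 0.70753; r = 45.034°.
D_min = 2·71.586° − 6·45.034° + 360° = 232.966°.
Rainbow angle = D_min − 180° = 52.966°.

53.0°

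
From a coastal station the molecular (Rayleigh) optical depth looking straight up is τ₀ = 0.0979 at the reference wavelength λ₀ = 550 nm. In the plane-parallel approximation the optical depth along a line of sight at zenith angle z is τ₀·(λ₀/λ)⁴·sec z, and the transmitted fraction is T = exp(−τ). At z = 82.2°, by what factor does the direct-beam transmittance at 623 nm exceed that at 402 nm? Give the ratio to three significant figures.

Airmass: sec 82.2° = 7.3684.
τ(623 nm) = 0.0979 × (550/623)⁴ × 7.3684 = 0.0979 × 0.6074 × 7.3684 = 0.4382.
τ(402 nm) = 0.0979 × (550/402)⁴ × 7.3684 = 0.0979 × 3.5039 × 7.3684 = 2.5275.
T(623)/T(402) = exp(τ_B − τ_A) = exp(2.0894) = 8.0798.

8.08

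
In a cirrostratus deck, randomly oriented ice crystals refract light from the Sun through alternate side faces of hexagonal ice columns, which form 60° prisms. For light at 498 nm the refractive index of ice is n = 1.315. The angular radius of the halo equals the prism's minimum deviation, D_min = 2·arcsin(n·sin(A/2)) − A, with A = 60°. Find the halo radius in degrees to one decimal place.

22.2°

n·sin(A/2) = 1.315 × sin 30° = 1.315 × 0.5000 = 0.6575.
D_min = 2·arcsin(0.6575) − 60° = 2 × 41.109° − 60° = 22.219°.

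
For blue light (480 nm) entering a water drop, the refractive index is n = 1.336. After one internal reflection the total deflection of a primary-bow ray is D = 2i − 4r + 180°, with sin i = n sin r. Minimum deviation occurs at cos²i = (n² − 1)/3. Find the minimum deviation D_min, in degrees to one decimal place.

cos²i = (1.78490 − 1)/3 = 0.26163; i = arccos(0.51150) = 59.236°.
sin r = sin 59.236°/1.336 = 0.64318; r = 40.029°.
D_min = 2·59.236° − 4·40.029° + 180° = 138.356°.

138.4°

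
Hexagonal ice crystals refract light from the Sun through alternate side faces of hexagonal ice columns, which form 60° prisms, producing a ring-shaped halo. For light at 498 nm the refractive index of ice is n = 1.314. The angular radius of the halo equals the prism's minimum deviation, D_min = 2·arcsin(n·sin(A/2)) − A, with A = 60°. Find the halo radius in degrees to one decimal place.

22.1°

n·sin(A/2) = 1.314 × sin 30° = 1.314 × 0.5000 = 0.6570.
D_min = 2·arcsin(0.6570) − 60° = 2 × 41.071° − 60° = 22.143°.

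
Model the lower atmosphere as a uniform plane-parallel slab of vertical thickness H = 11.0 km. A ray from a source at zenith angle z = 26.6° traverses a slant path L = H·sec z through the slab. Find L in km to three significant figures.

12.3 km

sec z = 1/cos 26.6° = 1.1184.
L = 11.0 × 1.1184 = 12.302 km.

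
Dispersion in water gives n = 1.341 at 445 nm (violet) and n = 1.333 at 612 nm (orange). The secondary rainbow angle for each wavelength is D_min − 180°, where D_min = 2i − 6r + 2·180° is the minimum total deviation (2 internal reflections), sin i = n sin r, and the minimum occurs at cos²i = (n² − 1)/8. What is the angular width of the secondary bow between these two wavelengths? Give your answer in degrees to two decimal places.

At 445 nm (n = 1.341): cos²i = 0.09979 → i = 71.586°, r = 45.034°, D_min = 232.966°, rainbow angle = 52.966°.
At 612 nm (n = 1.333): cos²i = 0.09711 → i = 71.843°, r = 45.466°, D_min = 230.891°, rainbow angle = 50.891°.
Angular width = |52.966° − 50.891°| = 2.075°.

2.08°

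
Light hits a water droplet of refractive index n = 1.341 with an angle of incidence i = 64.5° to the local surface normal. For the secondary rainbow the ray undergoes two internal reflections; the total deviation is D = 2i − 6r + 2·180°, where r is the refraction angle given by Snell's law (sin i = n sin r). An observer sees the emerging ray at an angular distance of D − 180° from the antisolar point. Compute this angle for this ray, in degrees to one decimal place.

sin r = sin 64.5° / 1.341 = 0.9026/1.341 = 0.6731; r = 42.30°.
D = 2·64.5° − 6·42.30° + 2·180° = 129.00° − 253.83° + 360° = 235.17°.
Angle from antisolar point = D − 180° = 55.17°.

55.2°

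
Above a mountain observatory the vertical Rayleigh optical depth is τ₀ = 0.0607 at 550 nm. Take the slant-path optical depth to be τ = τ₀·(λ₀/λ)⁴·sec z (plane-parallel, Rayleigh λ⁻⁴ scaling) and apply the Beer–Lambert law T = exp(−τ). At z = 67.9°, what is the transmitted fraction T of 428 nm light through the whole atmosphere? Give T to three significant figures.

sec 67.9° = 2.6580.
τ = 0.0607 × (550/428)⁴ × 2.6580 = 0.0607 × 2.7269 × 2.6580 = 0.4400.
T = exp(−0.4400) = 0.6441.

0.644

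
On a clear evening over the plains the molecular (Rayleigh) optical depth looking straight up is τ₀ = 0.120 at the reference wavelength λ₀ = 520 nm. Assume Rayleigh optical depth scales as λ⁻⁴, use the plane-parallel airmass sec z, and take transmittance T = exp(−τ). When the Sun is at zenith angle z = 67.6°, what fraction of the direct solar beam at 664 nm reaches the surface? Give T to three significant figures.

sec 67.6° = 2.6242.
τ = 0.120 × (520/664)⁴ × 2.6242 = 0.120 × 0.3761 × 2.6242 = 0.1184.
T = exp(−0.1184) = 0.8883.

0.888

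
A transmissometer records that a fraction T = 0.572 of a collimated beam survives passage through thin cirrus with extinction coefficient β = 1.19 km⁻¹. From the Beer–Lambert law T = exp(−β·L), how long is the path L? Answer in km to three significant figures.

0.469 km

Beer–Lambert: T = exp(−βL) ⇒ L = −ln(T)/β = −ln(0.572)/1.19 = 0.5586/1.19 = 0.4694 km.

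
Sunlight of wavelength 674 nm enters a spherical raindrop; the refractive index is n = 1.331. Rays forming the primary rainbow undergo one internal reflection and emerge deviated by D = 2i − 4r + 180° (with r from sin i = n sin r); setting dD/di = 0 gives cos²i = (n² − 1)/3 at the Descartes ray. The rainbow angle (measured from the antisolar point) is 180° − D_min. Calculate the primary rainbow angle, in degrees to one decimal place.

42.4°

cos²i = (1.77156 − 1)/3 = 0.25719; i = arccos(0.50714) = 59.527°.
sin r = sin 59.527°/1.331 = 0.64753; r = 40.356°.
D_min = 2·59.527° − 4·40.356° + 180° = 137.630°.
Rainbow angle = 180° − D_min = 42.370°.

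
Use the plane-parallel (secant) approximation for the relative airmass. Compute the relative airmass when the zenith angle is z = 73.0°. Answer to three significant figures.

3.42

X = sec z = 1/cos 73.0° = 1/0.2924 = 3.4203.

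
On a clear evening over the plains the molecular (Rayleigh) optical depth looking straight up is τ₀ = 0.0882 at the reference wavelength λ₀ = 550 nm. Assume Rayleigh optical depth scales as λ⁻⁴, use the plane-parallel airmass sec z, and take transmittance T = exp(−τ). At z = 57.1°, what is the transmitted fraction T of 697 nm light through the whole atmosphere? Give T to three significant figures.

0.939

sec 57.1° = 1.8410.
τ = 0.0882 × (550/697)⁴ × 1.8410 = 0.0882 × 0.3877 × 1.8410 = 0.0630.
T = exp(−0.0630) = 0.9390.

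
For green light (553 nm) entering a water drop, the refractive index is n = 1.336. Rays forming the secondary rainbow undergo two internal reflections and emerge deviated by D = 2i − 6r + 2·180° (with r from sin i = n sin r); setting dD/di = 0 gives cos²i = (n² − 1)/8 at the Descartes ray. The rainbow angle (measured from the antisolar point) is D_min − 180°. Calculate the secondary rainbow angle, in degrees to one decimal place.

51.7°

cos²i = (1.78490 − 1)/8 = 0.09811; i = arccos(0.31323) = 71.746°.
sin r = sin 71.746°/1.336 = 0.71084; r = 45.303°.
D_min = 2·71.746° − 6·45.303° + 360° = 231.674°.
Rainbow angle = D_min − 180° = 51.674°.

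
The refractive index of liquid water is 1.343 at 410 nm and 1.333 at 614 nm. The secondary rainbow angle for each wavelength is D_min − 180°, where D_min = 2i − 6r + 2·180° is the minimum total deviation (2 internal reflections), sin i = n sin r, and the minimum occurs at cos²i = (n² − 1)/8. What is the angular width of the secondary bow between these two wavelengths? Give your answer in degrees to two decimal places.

At 410 nm (n = 1.343): cos²i = 0.10046 → i = 71.522°, r = 44.928°, D_min = 233.478°, rainbow angle = 53.478°.
At 614 nm (n = 1.333): cos²i = 0.09711 → i = 71.843°, r = 45.466°, D_min = 230.891°, rainbow angle = 50.891°.
Angular width = |53.478° − 50.891°| = 2.587°.

2.59°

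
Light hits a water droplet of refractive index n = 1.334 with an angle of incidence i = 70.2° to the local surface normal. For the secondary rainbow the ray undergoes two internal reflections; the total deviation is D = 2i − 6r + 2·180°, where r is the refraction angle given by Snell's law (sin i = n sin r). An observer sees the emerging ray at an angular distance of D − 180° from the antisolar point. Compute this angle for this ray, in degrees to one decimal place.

51.3°

sin r = sin 70.2° / 1.334 = 0.9409/1.334 = 0.7053; r = 44.85°.
D = 2·70.2° − 6·44.85° + 2·180° = 140.40° − 269.13° + 360° = 231.27°.
Angle from antisolar point = D − 180° = 51.27°.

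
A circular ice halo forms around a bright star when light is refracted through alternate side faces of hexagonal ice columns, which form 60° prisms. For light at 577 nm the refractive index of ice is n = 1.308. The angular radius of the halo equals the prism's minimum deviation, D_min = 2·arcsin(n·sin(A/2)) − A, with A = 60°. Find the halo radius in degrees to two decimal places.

21.69°

n·sin(A/2) = 1.308 × sin 30° = 1.308 × 0.5000 = 0.6540.
D_min = 2·arcsin(0.6540) − 60° = 2 × 40.844° − 60° = 21.688°.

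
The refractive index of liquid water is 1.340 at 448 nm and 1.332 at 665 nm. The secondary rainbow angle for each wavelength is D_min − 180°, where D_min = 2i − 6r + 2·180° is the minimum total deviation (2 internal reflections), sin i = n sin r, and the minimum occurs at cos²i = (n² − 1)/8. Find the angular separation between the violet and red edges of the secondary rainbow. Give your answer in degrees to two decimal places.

2.08°

At 448 nm (n = 1.340): cos²i = 0.09945 → i = 71.618°, r = 45.088°, D_min = 232.709°, rainbow angle = 52.709°.
At 665 nm (n = 1.332): cos²i = 0.09678 → i = 71.875°, r = 45.520°, D_min = 230.628°, rainbow angle = 50.628°.
Angular width = |52.709° − 50.628°| = 2.080°.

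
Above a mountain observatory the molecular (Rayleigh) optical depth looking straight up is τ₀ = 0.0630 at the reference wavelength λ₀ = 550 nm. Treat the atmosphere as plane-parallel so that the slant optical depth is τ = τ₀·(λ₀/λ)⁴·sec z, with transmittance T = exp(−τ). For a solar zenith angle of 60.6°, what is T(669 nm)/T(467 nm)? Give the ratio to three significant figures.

Airmass: sec 60.6° = 2.0371.
τ(669 nm) = 0.0630 × (550/669)⁴ × 2.0371 = 0.0630 × 0.4568 × 2.0371 = 0.0586.
τ(467 nm) = 0.0630 × (550/467)⁴ × 2.0371 = 0.0630 × 1.9239 × 2.0371 = 0.2469.
T(669)/T(467) = exp(τ_B − τ_A) = exp(0.1883) = 1.2072.

1.21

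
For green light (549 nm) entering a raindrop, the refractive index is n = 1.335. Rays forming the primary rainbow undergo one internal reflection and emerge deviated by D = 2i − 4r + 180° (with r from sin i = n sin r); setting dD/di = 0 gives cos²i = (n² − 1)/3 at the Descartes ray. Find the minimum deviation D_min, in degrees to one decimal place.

cos²i = (1.78222 − 1)/3 = 0.26074; i = arccos(0.51063) = 59.294°.
sin r = sin 59.294°/1.335 = 0.64405; r = 40.094°.
D_min = 2·59.294° − 4·40.094° + 180° = 138.212°.

138.2°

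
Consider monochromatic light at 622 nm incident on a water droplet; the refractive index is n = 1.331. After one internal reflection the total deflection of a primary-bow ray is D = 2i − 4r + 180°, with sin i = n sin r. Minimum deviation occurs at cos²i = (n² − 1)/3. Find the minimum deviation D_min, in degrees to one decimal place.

cos²i = (1.77156 − 1)/3 = 0.25719; i = arccos(0.50714) = 59.527°.
sin r = sin 59.527°/1.331 = 0.64753; r = 40.356°.
D_min = 2·59.527° − 4·40.356° + 180° = 137.630°.

137.6°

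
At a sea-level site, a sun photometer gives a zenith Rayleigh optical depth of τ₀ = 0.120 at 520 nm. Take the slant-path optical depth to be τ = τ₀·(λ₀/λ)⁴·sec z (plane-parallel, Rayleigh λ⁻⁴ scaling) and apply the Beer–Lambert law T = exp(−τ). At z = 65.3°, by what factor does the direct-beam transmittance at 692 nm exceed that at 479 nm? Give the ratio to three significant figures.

1.36

Airmass: sec 65.3° = 2.3931.
τ(692 nm) = 0.120 × (520/692)⁴ × 2.3931 = 0.120 × 0.3189 × 2.3931 = 0.0916.
τ(479 nm) = 0.120 × (520/479)⁴ × 2.3931 = 0.120 × 1.3889 × 2.3931 = 0.3989.
T(692)/T(479) = exp(τ_B − τ_A) = exp(0.3073) = 1.3597.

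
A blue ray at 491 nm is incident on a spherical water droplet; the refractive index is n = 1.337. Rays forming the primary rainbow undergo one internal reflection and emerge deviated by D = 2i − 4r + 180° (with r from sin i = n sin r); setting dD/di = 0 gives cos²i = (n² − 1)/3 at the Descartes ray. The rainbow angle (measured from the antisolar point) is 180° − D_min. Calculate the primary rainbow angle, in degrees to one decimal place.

41.5°

cos²i = (1.78757 − 1)/3 = 0.26252; i = arccos(0.51237) = 59.178°.
sin r = sin 59.178°/1.337 = 0.64231; r = 39.964°.
D_min = 2·59.178° − 4·39.964° + 180° = 138.500°.
Rainbow angle = 180° − D_min = 41.500°.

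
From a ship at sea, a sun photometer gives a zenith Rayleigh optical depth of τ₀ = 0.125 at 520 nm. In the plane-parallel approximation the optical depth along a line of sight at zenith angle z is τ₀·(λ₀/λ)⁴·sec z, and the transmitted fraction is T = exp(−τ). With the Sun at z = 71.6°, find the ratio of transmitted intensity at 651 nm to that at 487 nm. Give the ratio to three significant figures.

Airmass: sec 71.6° = 3.1681.
τ(651 nm) = 0.125 × (520/651)⁴ × 3.1681 = 0.125 × 0.4071 × 3.1681 = 0.1612.
τ(487 nm) = 0.125 × (520/487)⁴ × 3.1681 = 0.125 × 1.2999 × 3.1681 = 0.5148.
T(651)/T(487) = exp(τ_B − τ_A) = exp(0.3535) = 1.4241.

1.42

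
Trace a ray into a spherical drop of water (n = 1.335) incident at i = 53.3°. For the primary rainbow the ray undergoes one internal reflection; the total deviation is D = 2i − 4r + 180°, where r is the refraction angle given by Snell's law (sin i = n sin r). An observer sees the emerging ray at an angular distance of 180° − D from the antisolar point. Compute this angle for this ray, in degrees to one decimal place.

41.0°

sin r = sin 53.3° / 1.335 = 0.8018/1.335 = 0.6006; r = 36.91°.
D = 2·53.3° − 4·36.91° + 180° = 106.60° − 147.65° + 180° = 138.95°.
Angle from antisolar point = 180° − D = 41.05°.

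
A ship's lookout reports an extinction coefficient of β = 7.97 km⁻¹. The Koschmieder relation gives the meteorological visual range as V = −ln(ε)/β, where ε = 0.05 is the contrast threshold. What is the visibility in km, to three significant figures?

0.376 km

V = −ln(0.05) / 7.97 = 2.996 / 7.97 = 0.3759 km.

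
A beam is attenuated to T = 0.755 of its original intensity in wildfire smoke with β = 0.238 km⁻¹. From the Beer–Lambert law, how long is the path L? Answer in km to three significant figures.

1.18 km

Beer–Lambert: T = exp(−βL) ⇒ L = −ln(T)/β = −ln(0.755)/0.238 = 0.2810/0.238 = 1.181 km.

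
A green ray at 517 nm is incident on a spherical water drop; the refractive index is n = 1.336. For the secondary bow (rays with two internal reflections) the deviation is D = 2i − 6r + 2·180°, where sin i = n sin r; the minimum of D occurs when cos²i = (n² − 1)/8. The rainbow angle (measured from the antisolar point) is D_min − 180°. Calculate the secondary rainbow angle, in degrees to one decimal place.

51.7°

cos²i = (1.78490 − 1)/8 = 0.09811; i = arccos(0.31323) = 71.746°.
sin r = sin 71.746°/1.336 = 0.71084; r = 45.303°.
D_min = 2·71.746° − 6·45.303° + 360° = 231.674°.
Rainbow angle = D_min − 180° = 51.674°.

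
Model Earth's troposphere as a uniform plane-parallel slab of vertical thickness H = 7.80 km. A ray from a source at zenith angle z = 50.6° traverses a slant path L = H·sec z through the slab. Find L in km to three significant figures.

12.3 km

sec z = 1/cos 50.6° = 1.5755.
L = 7.80 × 1.5755 = 12.289 km.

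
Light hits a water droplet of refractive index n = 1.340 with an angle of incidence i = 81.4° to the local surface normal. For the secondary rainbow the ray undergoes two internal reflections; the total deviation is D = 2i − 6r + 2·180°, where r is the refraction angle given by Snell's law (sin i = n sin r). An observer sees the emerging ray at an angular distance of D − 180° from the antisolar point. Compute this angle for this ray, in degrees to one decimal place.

57.5°

sin r = sin 81.4° / 1.340 = 0.9888/1.340 = 0.7379; r = 47.55°.
D = 2·81.4° − 6·47.55° + 2·180° = 162.80° − 285.31° + 360° = 237.49°.
Angle from antisolar point = D − 180° = 57.49°.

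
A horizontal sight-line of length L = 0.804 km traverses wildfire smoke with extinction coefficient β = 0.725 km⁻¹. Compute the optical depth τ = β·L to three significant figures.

0.583

τ = β·L = 0.725 × 0.804 = 0.5829.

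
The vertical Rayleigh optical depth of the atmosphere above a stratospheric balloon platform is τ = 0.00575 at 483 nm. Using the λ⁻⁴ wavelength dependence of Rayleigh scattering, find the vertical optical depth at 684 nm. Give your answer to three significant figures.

τ(684 nm) = τ(483 nm) × (483/684)⁴ = 0.00575 × (0.7061)⁴ = 0.00575 × 0.2486 = 0.0014.

0.00143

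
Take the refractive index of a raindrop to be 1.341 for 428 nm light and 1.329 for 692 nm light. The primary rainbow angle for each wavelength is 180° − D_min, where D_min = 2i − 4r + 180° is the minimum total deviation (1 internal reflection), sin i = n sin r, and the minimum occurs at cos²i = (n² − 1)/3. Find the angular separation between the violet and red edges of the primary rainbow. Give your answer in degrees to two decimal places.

1.73°

At 428 nm (n = 1.341): cos²i = 0.26609 → i = 58.946°, r = 39.705°, D_min = 139.071°, rainbow angle = 40.929°.
At 692 nm (n = 1.329): cos²i = 0.25541 → i = 59.643°, r = 40.487°, D_min = 137.337°, rainbow angle = 42.663°.
Angular width = |40.929° − 42.663°| = 1.735°.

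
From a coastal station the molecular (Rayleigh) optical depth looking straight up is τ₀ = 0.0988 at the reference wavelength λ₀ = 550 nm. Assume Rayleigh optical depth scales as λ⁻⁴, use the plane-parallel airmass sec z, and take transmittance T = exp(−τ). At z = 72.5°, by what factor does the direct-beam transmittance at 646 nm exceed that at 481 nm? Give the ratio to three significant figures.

Airmass: sec 72.5° = 3.3255.
τ(646 nm) = 0.0988 × (550/646)⁴ × 3.3255 = 0.0988 × 0.5254 × 3.3255 = 0.1726.
τ(481 nm) = 0.0988 × (550/481)⁴ × 3.3255 = 0.0988 × 1.7095 × 3.3255 = 0.5617.
T(646)/T(481) = exp(τ_B − τ_A) = exp(0.3890) = 1.4756.

1.48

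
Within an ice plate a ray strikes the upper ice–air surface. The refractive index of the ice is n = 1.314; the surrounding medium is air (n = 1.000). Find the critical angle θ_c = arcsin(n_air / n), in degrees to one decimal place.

sin θ_c = n_air / n = 1.000 / 1.314 = 0.7610.
θ_c = arcsin(0.7610) = 49.56°.

49.6°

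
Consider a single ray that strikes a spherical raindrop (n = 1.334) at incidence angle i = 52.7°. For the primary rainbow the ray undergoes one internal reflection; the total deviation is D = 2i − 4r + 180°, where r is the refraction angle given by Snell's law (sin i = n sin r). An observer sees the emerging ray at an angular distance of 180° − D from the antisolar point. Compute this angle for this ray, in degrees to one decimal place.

sin r = sin 52.7° / 1.334 = 0.7955/1.334 = 0.5963; r = 36.61°.
D = 2·52.7° − 4·36.61° + 180° = 105.40° − 146.42° + 180° = 138.98°.
Angle from antisolar point = 180° − D = 41.02°.

41.0°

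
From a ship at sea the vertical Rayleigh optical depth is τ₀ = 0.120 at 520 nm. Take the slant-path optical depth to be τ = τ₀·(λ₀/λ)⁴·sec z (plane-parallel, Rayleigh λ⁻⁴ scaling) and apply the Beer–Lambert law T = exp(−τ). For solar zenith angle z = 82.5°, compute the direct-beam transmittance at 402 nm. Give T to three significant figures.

0.0762

sec 82.5° = 7.6613.
τ = 0.120 × (520/402)⁴ × 7.6613 = 0.120 × 2.7997 × 7.6613 = 2.5739.
T = exp(−2.5739) = 0.0762.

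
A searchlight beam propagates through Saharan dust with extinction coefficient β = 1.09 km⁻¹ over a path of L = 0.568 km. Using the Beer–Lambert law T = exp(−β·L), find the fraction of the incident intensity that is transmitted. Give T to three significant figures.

τ = β·L = 1.09 × 0.568 = 0.6191.
T = exp(−0.6191) = 0.5384.

0.538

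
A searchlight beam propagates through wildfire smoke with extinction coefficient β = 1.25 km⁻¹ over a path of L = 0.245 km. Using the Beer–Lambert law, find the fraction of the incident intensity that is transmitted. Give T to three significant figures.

0.736

τ = β·L = 1.25 × 0.245 = 0.3063.
T = exp(−0.3063) = 0.7362.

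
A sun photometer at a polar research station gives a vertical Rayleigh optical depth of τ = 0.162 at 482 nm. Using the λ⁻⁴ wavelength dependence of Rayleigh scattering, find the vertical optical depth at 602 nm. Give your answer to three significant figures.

0.0666

τ(602 nm) = τ(482 nm) × (482/602)⁴ = 0.162 × (0.8007)⁴ = 0.162 × 0.4110 = 0.0666.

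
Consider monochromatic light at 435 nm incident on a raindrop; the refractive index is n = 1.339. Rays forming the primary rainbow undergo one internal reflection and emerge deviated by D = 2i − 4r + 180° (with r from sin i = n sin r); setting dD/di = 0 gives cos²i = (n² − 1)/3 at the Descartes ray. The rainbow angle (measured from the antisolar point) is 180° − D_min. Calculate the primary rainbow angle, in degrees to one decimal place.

cos²i = (1.79292 − 1)/3 = 0.26431; i = arccos(0.51411) = 59.062°.
sin r = sin 59.062°/1.339 = 0.64057; r = 39.834°.
D_min = 2·59.062° − 4·39.834° + 180° = 138.786°.
Rainbow angle = 180° − D_min = 41.214°.

41.2°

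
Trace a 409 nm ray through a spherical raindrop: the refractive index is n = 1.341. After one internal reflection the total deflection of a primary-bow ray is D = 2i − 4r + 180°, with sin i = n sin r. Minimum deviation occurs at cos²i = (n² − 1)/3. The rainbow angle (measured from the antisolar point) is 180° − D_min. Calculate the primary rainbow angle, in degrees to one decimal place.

40.9°

cos²i = (1.79828 − 1)/3 = 0.26609; i = arccos(0.51584) = 58.946°.
sin r = sin 58.946°/1.341 = 0.63884; r = 39.705°.
D_min = 2·58.946° − 4·39.705° + 180° = 139.071°.
Rainbow angle = 180° − D_min = 40.929°.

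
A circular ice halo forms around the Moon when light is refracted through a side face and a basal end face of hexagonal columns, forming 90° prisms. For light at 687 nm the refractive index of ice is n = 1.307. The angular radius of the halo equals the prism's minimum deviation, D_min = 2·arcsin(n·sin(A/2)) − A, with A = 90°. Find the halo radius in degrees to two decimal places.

45.09°

n·sin(A/2) = 1.307 × sin 45° = 1.307 × 0.7071 = 0.9242.
D_min = 2·arcsin(0.9242) − 90° = 2 × 67.546° − 90° = 45.093°.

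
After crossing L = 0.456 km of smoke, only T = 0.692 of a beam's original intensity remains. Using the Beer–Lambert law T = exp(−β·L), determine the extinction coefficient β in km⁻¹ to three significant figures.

0.807 km⁻¹

Beer–Lambert: T = exp(−βL) ⇒ β = −ln(T)/L = −ln(0.692)/0.456 = 0.3682/0.456 = 0.8074 km⁻¹.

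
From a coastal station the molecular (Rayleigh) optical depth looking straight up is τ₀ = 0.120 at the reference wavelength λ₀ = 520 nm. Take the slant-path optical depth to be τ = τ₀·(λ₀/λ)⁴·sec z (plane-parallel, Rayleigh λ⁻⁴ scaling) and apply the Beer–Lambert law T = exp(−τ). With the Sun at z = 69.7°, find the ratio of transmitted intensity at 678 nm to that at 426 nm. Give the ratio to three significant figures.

1.91

Airmass: sec 69.7° = 2.8824.
τ(678 nm) = 0.120 × (520/678)⁴ × 2.8824 = 0.120 × 0.3460 × 2.8824 = 0.1197.
τ(426 nm) = 0.120 × (520/426)⁴ × 2.8824 = 0.120 × 2.2201 × 2.8824 = 0.7679.
T(678)/T(426) = exp(τ_B − τ_A) = exp(0.6482) = 1.9121.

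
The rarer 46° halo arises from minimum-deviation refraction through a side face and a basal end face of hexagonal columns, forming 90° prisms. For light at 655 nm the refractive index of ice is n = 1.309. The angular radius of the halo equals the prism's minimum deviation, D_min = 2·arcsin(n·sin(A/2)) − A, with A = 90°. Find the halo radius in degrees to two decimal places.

45.52°

n·sin(A/2) = 1.309 × sin 45° = 1.309 × 0.7071 = 0.9256.
D_min = 2·arcsin(0.9256) − 90° = 2 × 67.759° − 90° = 45.519°.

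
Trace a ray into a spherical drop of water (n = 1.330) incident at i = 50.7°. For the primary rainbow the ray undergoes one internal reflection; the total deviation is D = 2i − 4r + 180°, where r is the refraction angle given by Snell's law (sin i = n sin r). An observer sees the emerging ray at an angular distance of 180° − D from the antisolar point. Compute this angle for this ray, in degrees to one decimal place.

40.9°

sin r = sin 50.7° / 1.330 = 0.7738/1.330 = 0.5818; r = 35.58°.
D = 2·50.7° − 4·35.58° + 180° = 101.40° − 142.32° + 180° = 139.08°.
Angle from antisolar point = 180° − D = 40.92°.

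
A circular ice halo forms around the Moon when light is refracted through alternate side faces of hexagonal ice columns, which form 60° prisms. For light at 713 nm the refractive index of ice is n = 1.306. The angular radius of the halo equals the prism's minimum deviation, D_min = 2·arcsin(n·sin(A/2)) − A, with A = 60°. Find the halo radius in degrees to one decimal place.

n·sin(A/2) = 1.306 × sin 30° = 1.306 × 0.5000 = 0.6530.
D_min = 2·arcsin(0.6530) − 60° = 2 × 40.768° − 60° = 21.536°.

21.5°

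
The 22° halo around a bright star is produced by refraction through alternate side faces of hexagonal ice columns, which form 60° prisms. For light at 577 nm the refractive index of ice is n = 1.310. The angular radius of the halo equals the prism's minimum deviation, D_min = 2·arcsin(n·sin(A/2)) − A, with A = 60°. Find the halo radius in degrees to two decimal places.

21.84°

n·sin(A/2) = 1.310 × sin 30° = 1.310 × 0.5000 = 0.6550.
D_min = 2·arcsin(0.6550) − 60° = 2 × 40.920° − 60° = 21.839°.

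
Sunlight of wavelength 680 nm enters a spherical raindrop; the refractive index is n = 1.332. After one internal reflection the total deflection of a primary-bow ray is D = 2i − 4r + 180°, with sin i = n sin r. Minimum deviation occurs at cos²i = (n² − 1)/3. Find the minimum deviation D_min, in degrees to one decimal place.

cos²i = (1.77422 − 1)/3 = 0.25807; i = arccos(0.50801) = 59.469°.
sin r = sin 59.469°/1.332 = 0.64666; r = 40.290°.
D_min = 2·59.469° − 4·40.290° + 180° = 137.776°.

137.8°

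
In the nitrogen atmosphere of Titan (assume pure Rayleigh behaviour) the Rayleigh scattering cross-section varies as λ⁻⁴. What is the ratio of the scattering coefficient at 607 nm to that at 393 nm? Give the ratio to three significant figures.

0.176

Rayleigh scattering ∝ λ⁻⁴, so the ratio of coefficients is the inverse fourth power of the wavelength ratio.
σ(607)/σ(393) = (393/607)⁴ = (0.6474)⁴ = 0.1757.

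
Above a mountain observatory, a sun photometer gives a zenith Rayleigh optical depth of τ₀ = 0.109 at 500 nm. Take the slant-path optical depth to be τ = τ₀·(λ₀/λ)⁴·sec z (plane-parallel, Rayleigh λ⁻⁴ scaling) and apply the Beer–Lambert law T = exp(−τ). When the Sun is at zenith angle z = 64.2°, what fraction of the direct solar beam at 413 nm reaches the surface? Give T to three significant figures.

sec 64.2° = 2.2976.
τ = 0.109 × (500/413)⁴ × 2.2976 = 0.109 × 2.1482 × 2.2976 = 0.5380.
T = exp(−0.5380) = 0.5839.

0.584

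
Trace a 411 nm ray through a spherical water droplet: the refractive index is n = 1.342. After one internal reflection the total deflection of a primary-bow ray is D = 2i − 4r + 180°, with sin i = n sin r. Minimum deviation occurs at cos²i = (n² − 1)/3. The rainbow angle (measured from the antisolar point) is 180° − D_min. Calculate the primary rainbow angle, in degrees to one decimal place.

cos²i = (1.80096 − 1)/3 = 0.26699; i = arccos(0.51671) = 58.888°.
sin r = sin 58.888°/1.342 = 0.63797; r = 39.641°.
D_min = 2·58.888° − 4·39.641° + 180° = 139.213°.
Rainbow angle = 180° − D_min = 40.787°.

40.8°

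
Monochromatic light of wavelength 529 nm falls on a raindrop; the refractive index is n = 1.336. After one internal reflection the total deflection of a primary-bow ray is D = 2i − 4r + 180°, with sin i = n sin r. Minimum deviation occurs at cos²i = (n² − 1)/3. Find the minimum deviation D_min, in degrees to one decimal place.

138.4°

cos²i = (1.78490 − 1)/3 = 0.26163; i = arccos(0.51150) = 59.236°.
sin r = sin 59.236°/1.336 = 0.64318; r = 40.029°.
D_min = 2·59.236° − 4·40.029° + 180° = 138.356°.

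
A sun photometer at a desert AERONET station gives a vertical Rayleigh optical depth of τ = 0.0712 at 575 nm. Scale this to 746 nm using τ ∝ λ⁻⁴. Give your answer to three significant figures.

0.0251

τ(746 nm) = τ(575 nm) × (575/746)⁴ = 0.0712 × (0.7708)⁴ = 0.0712 × 0.3530 = 0.0251.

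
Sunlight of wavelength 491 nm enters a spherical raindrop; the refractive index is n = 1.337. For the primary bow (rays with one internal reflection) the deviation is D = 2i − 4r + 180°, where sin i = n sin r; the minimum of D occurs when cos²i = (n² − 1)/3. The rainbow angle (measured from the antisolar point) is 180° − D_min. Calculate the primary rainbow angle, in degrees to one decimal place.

41.5°

cos²i = (1.78757 − 1)/3 = 0.26252; i = arccos(0.51237) = 59.178°.
sin r = sin 59.178°/1.337 = 0.64231; r = 39.964°.
D_min = 2·59.178° − 4·39.964° + 180° = 138.500°.
Rainbow angle = 180° − D_min = 41.500°.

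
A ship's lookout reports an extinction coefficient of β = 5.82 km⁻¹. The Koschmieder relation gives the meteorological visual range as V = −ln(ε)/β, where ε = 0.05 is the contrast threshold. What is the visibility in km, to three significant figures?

V = −ln(0.05) / 5.82 = 2.996 / 5.82 = 0.5147 km.

0.515 km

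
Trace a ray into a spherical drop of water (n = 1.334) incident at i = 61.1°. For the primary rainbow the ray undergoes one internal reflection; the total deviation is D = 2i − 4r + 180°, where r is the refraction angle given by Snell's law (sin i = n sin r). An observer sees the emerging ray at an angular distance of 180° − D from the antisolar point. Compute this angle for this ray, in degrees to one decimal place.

sin r = sin 61.1° / 1.334 = 0.8755/1.334 = 0.6563; r = 41.02°.
D = 2·61.1° − 4·41.02° + 180° = 122.20° − 164.06° + 180° = 138.14°.
Angle from antisolar point = 180° − D = 41.86°.

41.9°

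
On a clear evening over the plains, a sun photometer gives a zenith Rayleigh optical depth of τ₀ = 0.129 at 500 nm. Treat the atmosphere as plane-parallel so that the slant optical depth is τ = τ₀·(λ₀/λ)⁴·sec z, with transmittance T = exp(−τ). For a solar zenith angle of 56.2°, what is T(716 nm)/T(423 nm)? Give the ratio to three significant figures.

Airmass: sec 56.2° = 1.7976.
τ(716 nm) = 0.129 × (500/716)⁴ × 1.7976 = 0.129 × 0.2378 × 1.7976 = 0.0551.
τ(423 nm) = 0.129 × (500/423)⁴ × 1.7976 = 0.129 × 1.9522 × 1.7976 = 0.4527.
T(716)/T(423) = exp(τ_B − τ_A) = exp(0.3975) = 1.4882.

1.49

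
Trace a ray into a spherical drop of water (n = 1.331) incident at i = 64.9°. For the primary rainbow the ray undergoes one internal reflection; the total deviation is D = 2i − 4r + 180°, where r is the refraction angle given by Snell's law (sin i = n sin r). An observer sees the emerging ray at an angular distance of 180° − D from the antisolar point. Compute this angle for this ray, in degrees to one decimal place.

41.7°

sin r = sin 64.9° / 1.331 = 0.9056/1.331 = 0.6804; r = 42.87°.
D = 2·64.9° − 4·42.87° + 180° = 129.80° − 171.49° + 180° = 138.31°.
Angle from antisolar point = 180° − D = 41.69°.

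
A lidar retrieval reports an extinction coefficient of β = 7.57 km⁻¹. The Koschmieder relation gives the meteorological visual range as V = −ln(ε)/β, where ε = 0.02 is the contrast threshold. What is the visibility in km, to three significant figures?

V = −ln(0.02) / 7.57 = 3.912 / 7.57 = 0.5168 km.

0.517 km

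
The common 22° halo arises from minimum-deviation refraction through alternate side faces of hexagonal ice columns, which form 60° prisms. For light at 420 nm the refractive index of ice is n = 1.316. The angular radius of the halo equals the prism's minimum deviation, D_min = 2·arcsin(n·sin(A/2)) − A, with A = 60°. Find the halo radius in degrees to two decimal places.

n·sin(A/2) = 1.316 × sin 30° = 1.316 × 0.5000 = 0.6580.
D_min = 2·arcsin(0.6580) − 60° = 2 × 41.148° − 60° = 22.295°.

22.30°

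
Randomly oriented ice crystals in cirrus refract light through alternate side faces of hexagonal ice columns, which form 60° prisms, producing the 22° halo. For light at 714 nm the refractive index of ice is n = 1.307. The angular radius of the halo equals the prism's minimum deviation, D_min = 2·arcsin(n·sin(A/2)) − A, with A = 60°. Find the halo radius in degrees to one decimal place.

n·sin(A/2) = 1.307 × sin 30° = 1.307 × 0.5000 = 0.6535.
D_min = 2·arcsin(0.6535) − 60° = 2 × 40.806° − 60° = 21.612°.

21.6°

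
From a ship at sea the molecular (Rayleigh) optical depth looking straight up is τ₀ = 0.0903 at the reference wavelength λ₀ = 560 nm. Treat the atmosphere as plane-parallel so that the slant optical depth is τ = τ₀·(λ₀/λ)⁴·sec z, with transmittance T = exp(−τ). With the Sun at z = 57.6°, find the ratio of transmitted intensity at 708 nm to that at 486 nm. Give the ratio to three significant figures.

1.26

Airmass: sec 57.6° = 1.8663.
τ(708 nm) = 0.0903 × (560/708)⁴ × 1.8663 = 0.0903 × 0.3914 × 1.8663 = 0.0660.
τ(486 nm) = 0.0903 × (560/486)⁴ × 1.8663 = 0.0903 × 1.7628 × 1.8663 = 0.2971.
T(708)/T(486) = exp(τ_B − τ_A) = exp(0.2311) = 1.2600.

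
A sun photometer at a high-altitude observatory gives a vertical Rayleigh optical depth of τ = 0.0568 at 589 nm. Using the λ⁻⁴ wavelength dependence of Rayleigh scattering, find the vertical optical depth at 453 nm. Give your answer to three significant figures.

0.162

τ(453 nm) = τ(589 nm) × (589/453)⁴ = 0.0568 × (1.3002)⁴ = 0.0568 × 2.8580 = 0.1623.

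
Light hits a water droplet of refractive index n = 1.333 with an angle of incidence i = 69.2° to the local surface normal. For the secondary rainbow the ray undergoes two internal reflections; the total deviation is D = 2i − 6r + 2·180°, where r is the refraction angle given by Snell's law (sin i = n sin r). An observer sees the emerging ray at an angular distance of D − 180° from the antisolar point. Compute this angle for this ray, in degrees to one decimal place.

51.2°

sin r = sin 69.2° / 1.333 = 0.9348/1.333 = 0.7013; r = 44.53°.
D = 2·69.2° − 6·44.53° + 2·180° = 138.40° − 267.19° + 360° = 231.21°.
Angle from antisolar point = D − 180° = 51.21°.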